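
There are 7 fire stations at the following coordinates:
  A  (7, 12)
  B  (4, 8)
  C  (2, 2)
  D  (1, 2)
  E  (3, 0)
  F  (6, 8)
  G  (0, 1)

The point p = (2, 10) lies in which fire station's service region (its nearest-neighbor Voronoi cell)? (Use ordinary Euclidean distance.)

Squared Euclidean distances:
|pA|² = 25 + 4 = 29
|pB|² = 4 + 4 = 8
|pC|² = 0 + 64 = 64
|pD|² = 1 + 64 = 65
|pE|² = 1 + 100 = 101
|pF|² = 16 + 4 = 20
|pG|² = 4 + 81 = 85
The smallest is to B, so p lies in the Voronoi region of B.

B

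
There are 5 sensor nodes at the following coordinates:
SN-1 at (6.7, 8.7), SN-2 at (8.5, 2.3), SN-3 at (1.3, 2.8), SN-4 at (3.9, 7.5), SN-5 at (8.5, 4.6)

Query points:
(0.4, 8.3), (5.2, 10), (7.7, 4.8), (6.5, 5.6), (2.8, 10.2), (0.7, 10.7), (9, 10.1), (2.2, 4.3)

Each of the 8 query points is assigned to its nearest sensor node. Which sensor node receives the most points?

(0.4, 8.3) — d² to each: SN-1:39.85, SN-2:101.61, SN-3:31.06, SN-4:12.89, SN-5:79.3 → nearest is SN-4
(5.2, 10) — d² to each: SN-1:3.94, SN-2:70.18, SN-3:67.05, SN-4:7.94, SN-5:40.05 → nearest is SN-1
(7.7, 4.8) — d² to each: SN-1:16.21, SN-2:6.89, SN-3:44.96, SN-4:21.73, SN-5:0.68 → nearest is SN-5
(6.5, 5.6) — d² to each: SN-1:9.65, SN-2:14.89, SN-3:34.88, SN-4:10.37, SN-5:5 → nearest is SN-5
(2.8, 10.2) — d² to each: SN-1:17.46, SN-2:94.9, SN-3:57.01, SN-4:8.5, SN-5:63.85 → nearest is SN-4
(0.7, 10.7) — d² to each: SN-1:40, SN-2:131.4, SN-3:62.77, SN-4:20.48, SN-5:98.05 → nearest is SN-4
(9, 10.1) — d² to each: SN-1:7.25, SN-2:61.09, SN-3:112.58, SN-4:32.77, SN-5:30.5 → nearest is SN-1
(2.2, 4.3) — d² to each: SN-1:39.61, SN-2:43.69, SN-3:3.06, SN-4:13.13, SN-5:39.78 → nearest is SN-3
Tally — SN-1:2, SN-3:1, SN-4:3, SN-5:2. SN-4 captures the most (3).

SN-4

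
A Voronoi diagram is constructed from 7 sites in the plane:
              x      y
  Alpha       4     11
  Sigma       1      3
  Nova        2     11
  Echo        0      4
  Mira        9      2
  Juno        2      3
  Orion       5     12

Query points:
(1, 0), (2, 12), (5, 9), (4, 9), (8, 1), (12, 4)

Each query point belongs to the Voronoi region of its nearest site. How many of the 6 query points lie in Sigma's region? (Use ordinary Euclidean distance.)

1

(1, 0) — d² to each: Alpha:130, Sigma:9, Nova:122, Echo:17, Mira:68, Juno:10, Orion:160 → nearest is Sigma
(2, 12) — d² to each: Alpha:5, Sigma:82, Nova:1, Echo:68, Mira:149, Juno:81, Orion:9 → nearest is Nova
(5, 9) — d² to each: Alpha:5, Sigma:52, Nova:13, Echo:50, Mira:65, Juno:45, Orion:9 → nearest is Alpha
(4, 9) — d² to each: Alpha:4, Sigma:45, Nova:8, Echo:41, Mira:74, Juno:40, Orion:10 → nearest is Alpha
(8, 1) — d² to each: Alpha:116, Sigma:53, Nova:136, Echo:73, Mira:2, Juno:40, Orion:130 → nearest is Mira
(12, 4) — d² to each: Alpha:113, Sigma:122, Nova:149, Echo:144, Mira:13, Juno:101, Orion:113 → nearest is Mira
1 of the 6 points has Sigma as nearest.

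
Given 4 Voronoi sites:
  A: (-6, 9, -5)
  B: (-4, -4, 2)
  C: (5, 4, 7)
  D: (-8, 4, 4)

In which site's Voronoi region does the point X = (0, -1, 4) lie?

Compare squared distances (the ordering matches that of the actual distances):
|XA|² = (0−(-6))² + (-1−9)² + (4−(-5))² = 36 + 100 + 81 = 217
|XB|² = (0−(-4))² + (-1−(-4))² + (4−2)² = 16 + 9 + 4 = 29
|XC|² = (0−5)² + (-1−4)² + (4−7)² = 25 + 25 + 9 = 59
|XD|² = (0−(-8))² + (-1−4)² + (4−4)² = 64 + 25 + 0 = 89
Minimum is at B.

B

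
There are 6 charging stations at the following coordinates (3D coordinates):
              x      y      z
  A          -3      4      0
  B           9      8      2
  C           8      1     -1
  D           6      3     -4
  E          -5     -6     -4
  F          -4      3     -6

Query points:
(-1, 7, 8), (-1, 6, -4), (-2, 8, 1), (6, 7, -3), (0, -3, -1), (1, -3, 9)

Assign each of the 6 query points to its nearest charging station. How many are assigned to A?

(-1, 7, 8) — d² to each: A:77, B:137, C:198, D:209, E:329, F:221 → nearest is A
(-1, 6, -4) — d² to each: A:24, B:140, C:115, D:58, E:160, F:22 → nearest is F
(-2, 8, 1) — d² to each: A:18, B:122, C:153, D:114, E:230, F:78 → nearest is A
(6, 7, -3) — d² to each: A:99, B:35, C:44, D:17, E:291, F:125 → nearest is D
(0, -3, -1) — d² to each: A:59, B:211, C:80, D:81, E:43, F:77 → nearest is E
(1, -3, 9) — d² to each: A:146, B:234, C:165, D:230, E:214, F:286 → nearest is A
3 of the 6 points have A as nearest.

3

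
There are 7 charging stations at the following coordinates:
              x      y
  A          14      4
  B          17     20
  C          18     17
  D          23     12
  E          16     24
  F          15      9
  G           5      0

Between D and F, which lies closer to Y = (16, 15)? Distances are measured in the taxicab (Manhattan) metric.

F

d(Y,D) = |16−23| + |15−12| = 7 + 3 = 10
d(Y,F) = |16−15| + |15−9| = 1 + 6 = 7
10 > 7, so F is closer.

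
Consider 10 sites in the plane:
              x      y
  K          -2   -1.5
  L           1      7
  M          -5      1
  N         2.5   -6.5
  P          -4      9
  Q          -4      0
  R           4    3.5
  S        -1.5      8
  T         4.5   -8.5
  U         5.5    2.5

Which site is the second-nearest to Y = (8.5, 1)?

Compare squared distances (the ordering matches that of the actual distances):
|YK|² = (8.5−(-2))² + (1−(-1.5))² = 110.25 + 6.25 = 116.5
|YL|² = (8.5−1)² + (1−7)² = 56.25 + 36 = 92.25
|YM|² = (8.5−(-5))² + (1−1)² = 182.25 + 0 = 182.25
|YN|² = (8.5−2.5)² + (1−(-6.5))² = 36 + 56.25 = 92.25
|YP|² = (8.5−(-4))² + (1−9)² = 156.25 + 64 = 220.25
|YQ|² = (8.5−(-4))² + (1−0)² = 156.25 + 1 = 157.25
|YR|² = (8.5−4)² + (1−3.5)² = 20.25 + 6.25 = 26.5
|YS|² = (8.5−(-1.5))² + (1−8)² = 100 + 49 = 149
|YT|² = (8.5−4.5)² + (1−(-8.5))² = 16 + 90.25 = 106.25
|YU|² = (8.5−5.5)² + (1−2.5)² = 9 + 2.25 = 11.25
Sorted ascending: U, R, L, … — the second-nearest is R.

R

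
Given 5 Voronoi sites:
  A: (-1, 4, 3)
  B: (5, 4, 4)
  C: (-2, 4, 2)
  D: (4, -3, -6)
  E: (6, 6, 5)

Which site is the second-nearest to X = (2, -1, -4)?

Squared Euclidean distances:
|XA|² = 9 + 25 + 49 = 83
|XB|² = 9 + 25 + 64 = 98
|XC|² = 16 + 25 + 36 = 77
|XD|² = 4 + 4 + 4 = 12
|XE|² = 16 + 49 + 81 = 146
Sorted ascending: D, C, A, … — the second-nearest is C.

C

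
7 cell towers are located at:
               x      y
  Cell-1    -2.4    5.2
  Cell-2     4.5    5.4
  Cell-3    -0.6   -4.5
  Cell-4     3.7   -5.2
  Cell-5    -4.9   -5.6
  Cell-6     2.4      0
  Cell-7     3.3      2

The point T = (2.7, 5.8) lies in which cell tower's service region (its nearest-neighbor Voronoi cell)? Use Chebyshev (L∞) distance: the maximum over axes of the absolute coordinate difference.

Cell-2

d(T, Cell-1) = max(5.1, 0.6) = 5.1
d(T, Cell-2) = max(1.8, 0.4) = 1.8
d(T, Cell-3) = max(3.3, 10.3) = 10.3
d(T, Cell-4) = max(1, 11) = 11
d(T, Cell-5) = max(7.6, 11.4) = 11.4
d(T, Cell-6) = max(0.3, 5.8) = 5.8
d(T, Cell-7) = max(0.6, 3.8) = 3.8
The smallest is to Cell-2, so T lies in the Voronoi region of Cell-2.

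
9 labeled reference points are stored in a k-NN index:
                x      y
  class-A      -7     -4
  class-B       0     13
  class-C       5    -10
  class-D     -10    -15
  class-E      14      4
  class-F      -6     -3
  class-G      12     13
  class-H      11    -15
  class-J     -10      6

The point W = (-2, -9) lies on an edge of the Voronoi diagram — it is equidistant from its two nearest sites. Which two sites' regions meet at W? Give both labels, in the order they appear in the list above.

Squared distances from W to each site:
d²(W, class-A) = 25 + 25 = 50
d²(W, class-B) = 4 + 484 = 488
d²(W, class-C) = 49 + 1 = 50
d²(W, class-D) = 64 + 36 = 100
d²(W, class-E) = 256 + 169 = 425
d²(W, class-F) = 16 + 36 = 52
d²(W, class-G) = 196 + 484 = 680
d²(W, class-H) = 169 + 36 = 205
d²(W, class-J) = 64 + 225 = 289
W is equidistant from class-A and class-C (both at squared distance 50), and every other site is strictly farther — so W lies on the class-A–class-C Voronoi edge.

class-A and class-C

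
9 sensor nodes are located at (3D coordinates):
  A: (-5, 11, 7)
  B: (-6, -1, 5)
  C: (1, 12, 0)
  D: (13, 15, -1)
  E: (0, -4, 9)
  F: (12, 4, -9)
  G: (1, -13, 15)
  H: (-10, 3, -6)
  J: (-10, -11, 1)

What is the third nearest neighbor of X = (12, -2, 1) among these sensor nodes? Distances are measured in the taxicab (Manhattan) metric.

E

d(X,A) = 17 + 13 + 6 = 36
d(X,B) = 18 + 1 + 4 = 23
d(X,C) = 11 + 14 + 1 = 26
d(X,D) = 1 + 17 + 2 = 20
d(X,E) = 12 + 2 + 8 = 22
d(X,F) = 0 + 6 + 10 = 16
d(X,G) = 11 + 11 + 14 = 36
d(X,H) = 22 + 5 + 7 = 34
d(X,J) = 22 + 9 + 0 = 31
Sorted ascending: F, D, E, B, … — the third-nearest is E.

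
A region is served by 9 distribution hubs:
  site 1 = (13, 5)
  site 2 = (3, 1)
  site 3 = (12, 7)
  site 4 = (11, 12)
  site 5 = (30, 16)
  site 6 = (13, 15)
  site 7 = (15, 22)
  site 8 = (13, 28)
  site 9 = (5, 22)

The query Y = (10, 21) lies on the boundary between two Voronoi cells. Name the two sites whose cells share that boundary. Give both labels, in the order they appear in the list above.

Squared distances from Y to each site:
d²(Y, site 1) = 9 + 256 = 265
d²(Y, site 2) = 49 + 400 = 449
d²(Y, site 3) = 4 + 196 = 200
d²(Y, site 4) = 1 + 81 = 82
d²(Y, site 5) = 400 + 25 = 425
d²(Y, site 6) = 9 + 36 = 45
d²(Y, site 7) = 25 + 1 = 26
d²(Y, site 8) = 9 + 49 = 58
d²(Y, site 9) = 25 + 1 = 26
Y is equidistant from site 7 and site 9 (both at squared distance 26), and every other site is strictly farther — so Y lies on the site 7–site 9 Voronoi edge.

site 7 and site 9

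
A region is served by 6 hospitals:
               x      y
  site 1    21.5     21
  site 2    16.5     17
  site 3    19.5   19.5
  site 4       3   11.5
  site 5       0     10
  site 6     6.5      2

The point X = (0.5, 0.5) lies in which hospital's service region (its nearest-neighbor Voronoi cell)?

site 6

Since √ is increasing, it suffices to compare squared distances:
d²(X, site 1) = 441 + 420.25 = 861.25
d²(X, site 2) = 256 + 272.25 = 528.25
d²(X, site 3) = 361 + 361 = 722
d²(X, site 4) = 6.25 + 121 = 127.25
d²(X, site 5) = 0.25 + 90.25 = 90.5
d²(X, site 6) = 36 + 2.25 = 38.25
Minimum is at site 6.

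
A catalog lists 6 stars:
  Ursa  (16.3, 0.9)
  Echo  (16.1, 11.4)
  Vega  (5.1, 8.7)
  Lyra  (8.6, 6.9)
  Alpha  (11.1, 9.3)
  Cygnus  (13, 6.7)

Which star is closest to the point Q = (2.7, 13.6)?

Squared Euclidean distances:
d²(Q, Ursa) = (2.7−16.3)² + (13.6−0.9)² = 184.96 + 161.29 = 346.25
d²(Q, Echo) = (2.7−16.1)² + (13.6−11.4)² = 179.56 + 4.84 = 184.4
d²(Q, Vega) = (2.7−5.1)² + (13.6−8.7)² = 5.76 + 24.01 = 29.77
d²(Q, Lyra) = (2.7−8.6)² + (13.6−6.9)² = 34.81 + 44.89 = 79.7
d²(Q, Alpha) = (2.7−11.1)² + (13.6−9.3)² = 70.56 + 18.49 = 89.05
d²(Q, Cygnus) = (2.7−13)² + (13.6−6.7)² = 106.09 + 47.61 = 153.7
The smallest is to Vega, so Q lies in the Voronoi region of Vega.

Vega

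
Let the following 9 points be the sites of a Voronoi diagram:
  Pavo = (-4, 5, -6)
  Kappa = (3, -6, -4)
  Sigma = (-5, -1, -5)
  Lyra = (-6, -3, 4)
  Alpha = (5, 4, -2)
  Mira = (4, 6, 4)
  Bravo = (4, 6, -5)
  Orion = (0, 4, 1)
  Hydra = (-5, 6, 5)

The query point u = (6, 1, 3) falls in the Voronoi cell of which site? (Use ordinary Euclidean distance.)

Squared Euclidean distances:
d²(u, Pavo) = 100 + 16 + 81 = 197
d²(u, Kappa) = 9 + 49 + 49 = 107
d²(u, Sigma) = 121 + 4 + 64 = 189
d²(u, Lyra) = 144 + 16 + 1 = 161
d²(u, Alpha) = 1 + 9 + 25 = 35
d²(u, Mira) = 4 + 25 + 1 = 30
d²(u, Bravo) = 4 + 25 + 64 = 93
d²(u, Orion) = 36 + 9 + 4 = 49
d²(u, Hydra) = 121 + 25 + 4 = 150
The smallest is to Mira, so u lies in the Voronoi region of Mira.

Mira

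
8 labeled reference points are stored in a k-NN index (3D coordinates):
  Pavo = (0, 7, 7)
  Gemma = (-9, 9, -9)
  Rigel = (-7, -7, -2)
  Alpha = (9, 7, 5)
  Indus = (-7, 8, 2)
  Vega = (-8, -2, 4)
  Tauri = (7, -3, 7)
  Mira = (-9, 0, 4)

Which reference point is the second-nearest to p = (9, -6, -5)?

Rigel

Squared Euclidean distances:
d²(p, Pavo) = 81 + 169 + 144 = 394
d²(p, Gemma) = 324 + 225 + 16 = 565
d²(p, Rigel) = 256 + 1 + 9 = 266
d²(p, Alpha) = 0 + 169 + 100 = 269
d²(p, Indus) = 256 + 196 + 49 = 501
d²(p, Vega) = 289 + 16 + 81 = 386
d²(p, Tauri) = 4 + 9 + 144 = 157
d²(p, Mira) = 324 + 36 + 81 = 441
Sorted ascending: Tauri, Rigel, Alpha, … — the second-nearest is Rigel.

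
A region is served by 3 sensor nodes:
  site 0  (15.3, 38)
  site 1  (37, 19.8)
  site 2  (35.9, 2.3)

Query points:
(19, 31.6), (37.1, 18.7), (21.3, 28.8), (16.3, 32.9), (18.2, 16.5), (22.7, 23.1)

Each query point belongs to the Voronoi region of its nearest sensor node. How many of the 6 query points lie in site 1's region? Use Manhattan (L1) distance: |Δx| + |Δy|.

3

(19, 31.6) — d to each: site 0:10.1, site 1:29.8, site 2:46.2 → nearest is site 0
(37.1, 18.7) — d to each: site 0:41.1, site 1:1.2, site 2:17.6 → nearest is site 1
(21.3, 28.8) — d to each: site 0:15.2, site 1:24.7, site 2:41.1 → nearest is site 0
(16.3, 32.9) — d to each: site 0:6.1, site 1:33.8, site 2:50.2 → nearest is site 0
(18.2, 16.5) — d to each: site 0:24.4, site 1:22.1, site 2:31.9 → nearest is site 1
(22.7, 23.1) — d to each: site 0:22.3, site 1:17.6, site 2:34 → nearest is site 1
3 of the 6 points have site 1 as nearest.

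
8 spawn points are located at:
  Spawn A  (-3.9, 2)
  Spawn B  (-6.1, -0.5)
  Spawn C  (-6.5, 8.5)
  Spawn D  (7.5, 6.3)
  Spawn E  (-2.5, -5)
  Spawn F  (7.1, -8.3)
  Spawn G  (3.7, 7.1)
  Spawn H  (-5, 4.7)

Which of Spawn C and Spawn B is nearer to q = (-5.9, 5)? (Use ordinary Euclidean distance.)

Compare squared distances:
d²(q, Spawn C) = (-5.9−(-6.5))² + (5−8.5)² = 0.36 + 12.25 = 12.61
d²(q, Spawn B) = (-5.9−(-6.1))² + (5−(-0.5))² = 0.04 + 30.25 = 30.29
12.61 < 30.29, so Spawn C is closer.

Spawn C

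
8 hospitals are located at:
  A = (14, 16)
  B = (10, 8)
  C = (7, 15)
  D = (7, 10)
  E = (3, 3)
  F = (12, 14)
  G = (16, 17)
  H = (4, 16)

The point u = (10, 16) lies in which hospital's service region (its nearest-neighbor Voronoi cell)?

Since √ is increasing, it suffices to compare squared distances:
|uA|² = (10−14)² + (16−16)² = 16 + 0 = 16
|uB|² = (10−10)² + (16−8)² = 0 + 64 = 64
|uC|² = (10−7)² + (16−15)² = 9 + 1 = 10
|uD|² = (10−7)² + (16−10)² = 9 + 36 = 45
|uE|² = (10−3)² + (16−3)² = 49 + 169 = 218
|uF|² = (10−12)² + (16−14)² = 4 + 4 = 8
|uG|² = (10−16)² + (16−17)² = 36 + 1 = 37
|uH|² = (10−4)² + (16−16)² = 36 + 0 = 36
Minimum is at F.

F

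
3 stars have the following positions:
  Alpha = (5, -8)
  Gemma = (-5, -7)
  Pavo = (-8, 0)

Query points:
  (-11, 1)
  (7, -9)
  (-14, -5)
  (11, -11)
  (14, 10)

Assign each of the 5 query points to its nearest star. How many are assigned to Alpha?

3

(-11, 1) — d² to each: Alpha:337, Gemma:100, Pavo:10 → nearest is Pavo
(7, -9) — d² to each: Alpha:5, Gemma:148, Pavo:306 → nearest is Alpha
(-14, -5) — d² to each: Alpha:370, Gemma:85, Pavo:61 → nearest is Pavo
(11, -11) — d² to each: Alpha:45, Gemma:272, Pavo:482 → nearest is Alpha
(14, 10) — d² to each: Alpha:405, Gemma:650, Pavo:584 → nearest is Alpha
3 of the 5 points have Alpha as nearest.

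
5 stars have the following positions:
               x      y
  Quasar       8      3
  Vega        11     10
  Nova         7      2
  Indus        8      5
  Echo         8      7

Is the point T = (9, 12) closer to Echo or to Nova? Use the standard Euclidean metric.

Echo

Compare squared distances:
d²(T, Echo) = (9−8)² + (12−7)² = 1 + 25 = 26
d²(T, Nova) = (9−7)² + (12−2)² = 4 + 100 = 104
26 < 104, so Echo is closer.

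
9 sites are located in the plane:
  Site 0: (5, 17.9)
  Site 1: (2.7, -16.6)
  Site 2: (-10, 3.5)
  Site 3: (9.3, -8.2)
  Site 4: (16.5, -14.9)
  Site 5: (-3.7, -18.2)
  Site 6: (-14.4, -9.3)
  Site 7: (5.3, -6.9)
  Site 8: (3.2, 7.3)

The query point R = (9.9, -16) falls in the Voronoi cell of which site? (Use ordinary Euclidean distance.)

Site 4

Since √ is increasing, it suffices to compare squared distances:
d²(R, Site 0) = (9.9−5)² + (-16−17.9)² = 24.01 + 1149.21 = 1173.22
d²(R, Site 1) = (9.9−2.7)² + (-16−(-16.6))² = 51.84 + 0.36 = 52.2
d²(R, Site 2) = (9.9−(-10))² + (-16−3.5)² = 396.01 + 380.25 = 776.26
d²(R, Site 3) = (9.9−9.3)² + (-16−(-8.2))² = 0.36 + 60.84 = 61.2
d²(R, Site 4) = (9.9−16.5)² + (-16−(-14.9))² = 43.56 + 1.21 = 44.77
d²(R, Site 5) = (9.9−(-3.7))² + (-16−(-18.2))² = 184.96 + 4.84 = 189.8
d²(R, Site 6) = (9.9−(-14.4))² + (-16−(-9.3))² = 590.49 + 44.89 = 635.38
d²(R, Site 7) = (9.9−5.3)² + (-16−(-6.9))² = 21.16 + 82.81 = 103.97
d²(R, Site 8) = (9.9−3.2)² + (-16−7.3)² = 44.89 + 542.89 = 587.78
The smallest is to Site 4, so R lies in the Voronoi region of Site 4.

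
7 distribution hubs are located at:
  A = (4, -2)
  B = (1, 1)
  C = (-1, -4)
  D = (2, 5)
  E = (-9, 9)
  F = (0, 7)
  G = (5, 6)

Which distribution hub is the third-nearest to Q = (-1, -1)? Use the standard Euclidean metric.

Compare squared distances (the ordering matches that of the actual distances):
|QA|² = (-1−4)² + (-1−(-2))² = 25 + 1 = 26
|QB|² = (-1−1)² + (-1−1)² = 4 + 4 = 8
|QC|² = (-1−(-1))² + (-1−(-4))² = 0 + 9 = 9
|QD|² = (-1−2)² + (-1−5)² = 9 + 36 = 45
|QE|² = (-1−(-9))² + (-1−9)² = 64 + 100 = 164
|QF|² = (-1−0)² + (-1−7)² = 1 + 64 = 65
|QG|² = (-1−5)² + (-1−6)² = 36 + 49 = 85
Sorted ascending: B, C, A, D, … — the third-nearest is A.

A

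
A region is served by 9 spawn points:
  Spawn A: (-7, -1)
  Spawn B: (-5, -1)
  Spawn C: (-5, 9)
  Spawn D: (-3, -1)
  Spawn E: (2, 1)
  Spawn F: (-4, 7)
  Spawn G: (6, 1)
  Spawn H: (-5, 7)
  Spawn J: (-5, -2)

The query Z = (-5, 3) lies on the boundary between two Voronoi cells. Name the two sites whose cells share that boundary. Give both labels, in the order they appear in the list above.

Spawn B and Spawn H

Squared distances from Z to each site:
d²(Z, Spawn A) = 4 + 16 = 20
d²(Z, Spawn B) = 0 + 16 = 16
d²(Z, Spawn C) = 0 + 36 = 36
d²(Z, Spawn D) = 4 + 16 = 20
d²(Z, Spawn E) = 49 + 4 = 53
d²(Z, Spawn F) = 1 + 16 = 17
d²(Z, Spawn G) = 121 + 4 = 125
d²(Z, Spawn H) = 0 + 16 = 16
d²(Z, Spawn J) = 0 + 25 = 25
Z is equidistant from Spawn B and Spawn H (both at squared distance 16), and every other site is strictly farther — so Z lies on the Spawn B–Spawn H Voronoi edge.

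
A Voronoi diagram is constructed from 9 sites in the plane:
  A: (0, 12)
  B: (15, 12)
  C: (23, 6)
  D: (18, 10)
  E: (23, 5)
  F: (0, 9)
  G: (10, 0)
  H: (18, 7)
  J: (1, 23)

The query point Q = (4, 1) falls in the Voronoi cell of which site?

Since √ is increasing, it suffices to compare squared distances:
|QA|² = (4−0)² + (1−12)² = 16 + 121 = 137
|QB|² = (4−15)² + (1−12)² = 121 + 121 = 242
|QC|² = (4−23)² + (1−6)² = 361 + 25 = 386
|QD|² = (4−18)² + (1−10)² = 196 + 81 = 277
|QE|² = (4−23)² + (1−5)² = 361 + 16 = 377
|QF|² = (4−0)² + (1−9)² = 16 + 64 = 80
|QG|² = (4−10)² + (1−0)² = 36 + 1 = 37
|QH|² = (4−18)² + (1−7)² = 196 + 36 = 232
|QJ|² = (4−1)² + (1−23)² = 9 + 484 = 493
G is nearest.

G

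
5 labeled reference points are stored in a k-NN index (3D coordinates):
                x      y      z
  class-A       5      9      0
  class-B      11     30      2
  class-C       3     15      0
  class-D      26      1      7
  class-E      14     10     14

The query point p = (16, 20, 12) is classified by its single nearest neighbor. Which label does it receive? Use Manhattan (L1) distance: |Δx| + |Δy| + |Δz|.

d(p, class-A) = |16−5| + |20−9| + |12−0| = 11 + 11 + 12 = 34
d(p, class-B) = |16−11| + |20−30| + |12−2| = 5 + 10 + 10 = 25
d(p, class-C) = |16−3| + |20−15| + |12−0| = 13 + 5 + 12 = 30
d(p, class-D) = |16−26| + |20−1| + |12−7| = 10 + 19 + 5 = 34
d(p, class-E) = |16−14| + |20−10| + |12−14| = 2 + 10 + 2 = 14
The smallest is to class-E, so p lies in the Voronoi region of class-E.

class-E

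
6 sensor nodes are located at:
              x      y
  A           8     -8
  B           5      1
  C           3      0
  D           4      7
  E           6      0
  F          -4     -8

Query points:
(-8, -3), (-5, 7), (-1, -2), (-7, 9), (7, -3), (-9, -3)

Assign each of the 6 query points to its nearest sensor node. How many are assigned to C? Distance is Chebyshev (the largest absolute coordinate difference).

(-8, -3) — d to each: A:16, B:13, C:11, D:12, E:14, F:5 → nearest is F
(-5, 7) — d to each: A:15, B:10, C:8, D:9, E:11, F:15 → nearest is C
(-1, -2) — d to each: A:9, B:6, C:4, D:9, E:7, F:6 → nearest is C
(-7, 9) — d to each: A:17, B:12, C:10, D:11, E:13, F:17 → nearest is C
(7, -3) — d to each: A:5, B:4, C:4, D:10, E:3, F:11 → nearest is E
(-9, -3) — d to each: A:17, B:14, C:12, D:13, E:15, F:5 → nearest is F
3 of the 6 points have C as nearest.

3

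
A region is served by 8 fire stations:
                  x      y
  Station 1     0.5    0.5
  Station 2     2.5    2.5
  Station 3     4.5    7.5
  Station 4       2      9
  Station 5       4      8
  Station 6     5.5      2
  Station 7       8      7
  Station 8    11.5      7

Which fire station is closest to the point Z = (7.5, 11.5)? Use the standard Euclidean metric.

Squared Euclidean distances:
d²(Z, Station 1) = (7.5−0.5)² + (11.5−0.5)² = 49 + 121 = 170
d²(Z, Station 2) = (7.5−2.5)² + (11.5−2.5)² = 25 + 81 = 106
d²(Z, Station 3) = (7.5−4.5)² + (11.5−7.5)² = 9 + 16 = 25
d²(Z, Station 4) = (7.5−2)² + (11.5−9)² = 30.25 + 6.25 = 36.5
d²(Z, Station 5) = (7.5−4)² + (11.5−8)² = 12.25 + 12.25 = 24.5
d²(Z, Station 6) = (7.5−5.5)² + (11.5−2)² = 4 + 90.25 = 94.25
d²(Z, Station 7) = (7.5−8)² + (11.5−7)² = 0.25 + 20.25 = 20.5
d²(Z, Station 8) = (7.5−11.5)² + (11.5−7)² = 16 + 20.25 = 36.25
Minimum is at Station 7.

Station 7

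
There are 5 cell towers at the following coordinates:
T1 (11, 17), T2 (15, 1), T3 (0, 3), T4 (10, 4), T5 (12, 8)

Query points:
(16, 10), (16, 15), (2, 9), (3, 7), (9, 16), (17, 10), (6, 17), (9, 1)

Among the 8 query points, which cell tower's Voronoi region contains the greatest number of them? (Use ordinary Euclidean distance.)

(16, 10) — d² to each: T1:74, T2:82, T3:305, T4:72, T5:20 → nearest is T5
(16, 15) — d² to each: T1:29, T2:197, T3:400, T4:157, T5:65 → nearest is T1
(2, 9) — d² to each: T1:145, T2:233, T3:40, T4:89, T5:101 → nearest is T3
(3, 7) — d² to each: T1:164, T2:180, T3:25, T4:58, T5:82 → nearest is T3
(9, 16) — d² to each: T1:5, T2:261, T3:250, T4:145, T5:73 → nearest is T1
(17, 10) — d² to each: T1:85, T2:85, T3:338, T4:85, T5:29 → nearest is T5
(6, 17) — d² to each: T1:25, T2:337, T3:232, T4:185, T5:117 → nearest is T1
(9, 1) — d² to each: T1:260, T2:36, T3:85, T4:10, T5:58 → nearest is T4
Tally — T1:3, T3:2, T4:1, T5:2. T1 captures the most (3).

T1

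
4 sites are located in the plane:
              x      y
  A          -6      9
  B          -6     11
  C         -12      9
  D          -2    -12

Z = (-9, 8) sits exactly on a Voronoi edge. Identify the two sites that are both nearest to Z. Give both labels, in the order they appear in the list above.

Squared distances from Z to each site:
|ZA|² = (-9−(-6))² + (8−9)² = 9 + 1 = 10
|ZB|² = (-9−(-6))² + (8−11)² = 9 + 9 = 18
|ZC|² = (-9−(-12))² + (8−9)² = 9 + 1 = 10
|ZD|² = (-9−(-2))² + (8−(-12))² = 49 + 400 = 449
Z is equidistant from A and C (both at squared distance 10), and every other site is strictly farther — so Z lies on the A–C Voronoi edge.

A and C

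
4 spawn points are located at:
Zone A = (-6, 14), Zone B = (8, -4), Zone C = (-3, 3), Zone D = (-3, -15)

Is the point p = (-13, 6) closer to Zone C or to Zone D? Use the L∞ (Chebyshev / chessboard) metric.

d(p, Zone C) = max(10, 3) = 10
d(p, Zone D) = max(10, 21) = 21
10 < 21, so Zone C is closer.

Zone C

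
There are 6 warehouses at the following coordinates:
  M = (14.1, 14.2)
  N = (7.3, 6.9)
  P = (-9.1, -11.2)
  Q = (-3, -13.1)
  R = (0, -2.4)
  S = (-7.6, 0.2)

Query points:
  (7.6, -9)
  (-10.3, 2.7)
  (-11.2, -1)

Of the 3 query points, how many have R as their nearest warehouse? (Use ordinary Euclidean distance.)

(7.6, -9) — d² to each: M:580.49, N:252.9, P:283.73, Q:129.17, R:101.32, S:315.68 → nearest is R
(-10.3, 2.7) — d² to each: M:727.61, N:327.4, P:194.65, Q:302.93, R:132.1, S:13.54 → nearest is S
(-11.2, -1) — d² to each: M:871.13, N:404.66, P:108.45, Q:213.65, R:127.4, S:14.4 → nearest is S
1 of the 3 points has R as nearest.

1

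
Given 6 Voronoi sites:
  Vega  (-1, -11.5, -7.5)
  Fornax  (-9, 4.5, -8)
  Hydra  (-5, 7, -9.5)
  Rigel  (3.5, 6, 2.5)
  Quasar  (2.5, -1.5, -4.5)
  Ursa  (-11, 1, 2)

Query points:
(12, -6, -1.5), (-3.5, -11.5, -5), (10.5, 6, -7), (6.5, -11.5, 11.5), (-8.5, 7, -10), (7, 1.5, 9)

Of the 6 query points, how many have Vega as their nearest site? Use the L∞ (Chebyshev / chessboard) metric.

1

(12, -6, -1.5) — d to each: Vega:13, Fornax:21, Hydra:17, Rigel:12, Quasar:9.5, Ursa:23 → nearest is Quasar
(-3.5, -11.5, -5) — d to each: Vega:2.5, Fornax:16, Hydra:18.5, Rigel:17.5, Quasar:10, Ursa:12.5 → nearest is Vega
(10.5, 6, -7) — d to each: Vega:17.5, Fornax:19.5, Hydra:15.5, Rigel:9.5, Quasar:8, Ursa:21.5 → nearest is Quasar
(6.5, -11.5, 11.5) — d to each: Vega:19, Fornax:19.5, Hydra:21, Rigel:17.5, Quasar:16, Ursa:17.5 → nearest is Quasar
(-8.5, 7, -10) — d to each: Vega:18.5, Fornax:2.5, Hydra:3.5, Rigel:12.5, Quasar:11, Ursa:12 → nearest is Fornax
(7, 1.5, 9) — d to each: Vega:16.5, Fornax:17, Hydra:18.5, Rigel:6.5, Quasar:13.5, Ursa:18 → nearest is Rigel
1 of the 6 points has Vega as nearest.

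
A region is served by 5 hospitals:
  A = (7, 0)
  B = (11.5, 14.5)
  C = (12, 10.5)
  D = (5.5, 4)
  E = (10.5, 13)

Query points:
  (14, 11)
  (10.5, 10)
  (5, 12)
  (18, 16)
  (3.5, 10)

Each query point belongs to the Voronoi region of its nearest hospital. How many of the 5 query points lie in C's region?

(14, 11) — d² to each: A:170, B:18.5, C:4.25, D:121.25, E:16.25 → nearest is C
(10.5, 10) — d² to each: A:112.25, B:21.25, C:2.5, D:61, E:9 → nearest is C
(5, 12) — d² to each: A:148, B:48.5, C:51.25, D:64.25, E:31.25 → nearest is E
(18, 16) — d² to each: A:377, B:44.5, C:66.25, D:300.25, E:65.25 → nearest is B
(3.5, 10) — d² to each: A:112.25, B:84.25, C:72.5, D:40, E:58 → nearest is D
2 of the 5 points have C as nearest.

2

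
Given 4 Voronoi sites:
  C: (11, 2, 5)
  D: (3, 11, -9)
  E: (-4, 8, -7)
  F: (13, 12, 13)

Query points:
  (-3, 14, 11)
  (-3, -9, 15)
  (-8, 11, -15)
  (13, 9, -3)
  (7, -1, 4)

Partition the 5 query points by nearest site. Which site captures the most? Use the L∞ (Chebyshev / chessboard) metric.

(-3, 14, 11) — d to each: C:14, D:20, E:18, F:16 → nearest is C
(-3, -9, 15) — d to each: C:14, D:24, E:22, F:21 → nearest is C
(-8, 11, -15) — d to each: C:20, D:11, E:8, F:28 → nearest is E
(13, 9, -3) — d to each: C:8, D:10, E:17, F:16 → nearest is C
(7, -1, 4) — d to each: C:4, D:13, E:11, F:13 → nearest is C
Tally — C:4, E:1. C captures the most (4).

C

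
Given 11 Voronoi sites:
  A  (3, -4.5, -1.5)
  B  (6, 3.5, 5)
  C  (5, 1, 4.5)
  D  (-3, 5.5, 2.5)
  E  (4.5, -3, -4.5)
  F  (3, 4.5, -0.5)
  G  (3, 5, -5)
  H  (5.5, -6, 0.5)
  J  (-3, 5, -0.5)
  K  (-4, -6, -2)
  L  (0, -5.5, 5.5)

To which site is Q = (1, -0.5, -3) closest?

Compare squared distances (the ordering matches that of the actual distances):
|QA|² = (1−3)² + (-0.5−(-4.5))² + (-3−(-1.5))² = 4 + 16 + 2.25 = 22.25
|QB|² = (1−6)² + (-0.5−3.5)² + (-3−5)² = 25 + 16 + 64 = 105
|QC|² = (1−5)² + (-0.5−1)² + (-3−4.5)² = 16 + 2.25 + 56.25 = 74.5
|QD|² = (1−(-3))² + (-0.5−5.5)² + (-3−2.5)² = 16 + 36 + 30.25 = 82.25
|QE|² = (1−4.5)² + (-0.5−(-3))² + (-3−(-4.5))² = 12.25 + 6.25 + 2.25 = 20.75
|QF|² = (1−3)² + (-0.5−4.5)² + (-3−(-0.5))² = 4 + 25 + 6.25 = 35.25
|QG|² = (1−3)² + (-0.5−5)² + (-3−(-5))² = 4 + 30.25 + 4 = 38.25
|QH|² = (1−5.5)² + (-0.5−(-6))² + (-3−0.5)² = 20.25 + 30.25 + 12.25 = 62.75
|QJ|² = (1−(-3))² + (-0.5−5)² + (-3−(-0.5))² = 16 + 30.25 + 6.25 = 52.5
|QK|² = (1−(-4))² + (-0.5−(-6))² + (-3−(-2))² = 25 + 30.25 + 1 = 56.25
|QL|² = (1−0)² + (-0.5−(-5.5))² + (-3−5.5)² = 1 + 25 + 72.25 = 98.25
E is nearest.

E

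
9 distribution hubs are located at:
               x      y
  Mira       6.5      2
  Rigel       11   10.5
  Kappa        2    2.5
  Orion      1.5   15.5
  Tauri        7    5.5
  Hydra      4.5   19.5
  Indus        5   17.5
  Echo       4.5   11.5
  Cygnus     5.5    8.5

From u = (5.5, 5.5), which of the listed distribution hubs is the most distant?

Hydra

Since √ is increasing, it suffices to compare squared distances:
d²(u, Mira) = 1 + 12.25 = 13.25
d²(u, Rigel) = 30.25 + 25 = 55.25
d²(u, Kappa) = 12.25 + 9 = 21.25
d²(u, Orion) = 16 + 100 = 116
d²(u, Tauri) = 2.25 + 0 = 2.25
d²(u, Hydra) = 1 + 196 = 197
d²(u, Indus) = 0.25 + 144 = 144.25
d²(u, Echo) = 1 + 36 = 37
d²(u, Cygnus) = 0 + 9 = 9
The largest is to Hydra.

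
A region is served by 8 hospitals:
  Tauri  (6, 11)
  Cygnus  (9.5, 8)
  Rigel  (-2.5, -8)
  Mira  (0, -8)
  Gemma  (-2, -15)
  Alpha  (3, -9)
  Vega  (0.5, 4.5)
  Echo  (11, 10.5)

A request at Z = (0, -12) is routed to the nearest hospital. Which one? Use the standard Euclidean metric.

Since √ is increasing, it suffices to compare squared distances:
d²(Z, Tauri) = (0−6)² + (-12−11)² = 36 + 529 = 565
d²(Z, Cygnus) = (0−9.5)² + (-12−8)² = 90.25 + 400 = 490.25
d²(Z, Rigel) = (0−(-2.5))² + (-12−(-8))² = 6.25 + 16 = 22.25
d²(Z, Mira) = (0−0)² + (-12−(-8))² = 0 + 16 = 16
d²(Z, Gemma) = (0−(-2))² + (-12−(-15))² = 4 + 9 = 13
d²(Z, Alpha) = (0−3)² + (-12−(-9))² = 9 + 9 = 18
d²(Z, Vega) = (0−0.5)² + (-12−4.5)² = 0.25 + 272.25 = 272.5
d²(Z, Echo) = (0−11)² + (-12−10.5)² = 121 + 506.25 = 627.25
Gemma is nearest.

Gemma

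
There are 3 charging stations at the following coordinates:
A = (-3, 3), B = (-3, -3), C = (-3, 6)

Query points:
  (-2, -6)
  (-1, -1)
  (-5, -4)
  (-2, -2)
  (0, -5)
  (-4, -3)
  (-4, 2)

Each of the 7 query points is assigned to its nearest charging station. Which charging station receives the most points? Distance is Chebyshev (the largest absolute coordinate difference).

(-2, -6) — d to each: A:9, B:3, C:12 → nearest is B
(-1, -1) — d to each: A:4, B:2, C:7 → nearest is B
(-5, -4) — d to each: A:7, B:2, C:10 → nearest is B
(-2, -2) — d to each: A:5, B:1, C:8 → nearest is B
(0, -5) — d to each: A:8, B:3, C:11 → nearest is B
(-4, -3) — d to each: A:6, B:1, C:9 → nearest is B
(-4, 2) — d to each: A:1, B:5, C:4 → nearest is A
Tally — A:1, B:6. B captures the most (6).

B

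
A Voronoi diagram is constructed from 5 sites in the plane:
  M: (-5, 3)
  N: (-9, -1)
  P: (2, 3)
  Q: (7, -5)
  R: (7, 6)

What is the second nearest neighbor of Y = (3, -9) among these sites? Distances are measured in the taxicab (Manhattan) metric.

P

d(Y,M) = |3−(-5)| + |-9−3| = 8 + 12 = 20
d(Y,N) = |3−(-9)| + |-9−(-1)| = 12 + 8 = 20
d(Y,P) = |3−2| + |-9−3| = 1 + 12 = 13
d(Y,Q) = |3−7| + |-9−(-5)| = 4 + 4 = 8
d(Y,R) = |3−7| + |-9−6| = 4 + 15 = 19
Sorted ascending: Q, P, R, … — the second-nearest is P.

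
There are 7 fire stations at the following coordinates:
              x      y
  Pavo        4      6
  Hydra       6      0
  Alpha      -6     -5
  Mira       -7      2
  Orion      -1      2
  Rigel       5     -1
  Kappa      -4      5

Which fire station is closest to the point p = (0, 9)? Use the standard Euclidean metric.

Pavo

Since √ is increasing, it suffices to compare squared distances:
d²(p, Pavo) = (0−4)² + (9−6)² = 16 + 9 = 25
d²(p, Hydra) = (0−6)² + (9−0)² = 36 + 81 = 117
d²(p, Alpha) = (0−(-6))² + (9−(-5))² = 36 + 196 = 232
d²(p, Mira) = (0−(-7))² + (9−2)² = 49 + 49 = 98
d²(p, Orion) = (0−(-1))² + (9−2)² = 1 + 49 = 50
d²(p, Rigel) = (0−5)² + (9−(-1))² = 25 + 100 = 125
d²(p, Kappa) = (0−(-4))² + (9−5)² = 16 + 16 = 32
Pavo is nearest.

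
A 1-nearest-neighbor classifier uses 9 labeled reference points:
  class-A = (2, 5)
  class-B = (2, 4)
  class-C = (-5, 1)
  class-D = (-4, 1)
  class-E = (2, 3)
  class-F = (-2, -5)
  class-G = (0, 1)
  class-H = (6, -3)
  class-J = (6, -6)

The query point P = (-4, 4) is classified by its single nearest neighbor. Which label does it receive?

class-D

Since √ is increasing, it suffices to compare squared distances:
d²(P, class-A) = 36 + 1 = 37
d²(P, class-B) = 36 + 0 = 36
d²(P, class-C) = 1 + 9 = 10
d²(P, class-D) = 0 + 9 = 9
d²(P, class-E) = 36 + 1 = 37
d²(P, class-F) = 4 + 81 = 85
d²(P, class-G) = 16 + 9 = 25
d²(P, class-H) = 100 + 49 = 149
d²(P, class-J) = 100 + 100 = 200
class-D is nearest.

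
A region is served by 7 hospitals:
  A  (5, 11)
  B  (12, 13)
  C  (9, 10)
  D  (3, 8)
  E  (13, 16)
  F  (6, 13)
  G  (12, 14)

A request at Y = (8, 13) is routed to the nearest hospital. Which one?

Since √ is increasing, it suffices to compare squared distances:
|YA|² = (8−5)² + (13−11)² = 9 + 4 = 13
|YB|² = (8−12)² + (13−13)² = 16 + 0 = 16
|YC|² = (8−9)² + (13−10)² = 1 + 9 = 10
|YD|² = (8−3)² + (13−8)² = 25 + 25 = 50
|YE|² = (8−13)² + (13−16)² = 25 + 9 = 34
|YF|² = (8−6)² + (13−13)² = 4 + 0 = 4
|YG|² = (8−12)² + (13−14)² = 16 + 1 = 17
The smallest is to F, so Y lies in the Voronoi region of F.

F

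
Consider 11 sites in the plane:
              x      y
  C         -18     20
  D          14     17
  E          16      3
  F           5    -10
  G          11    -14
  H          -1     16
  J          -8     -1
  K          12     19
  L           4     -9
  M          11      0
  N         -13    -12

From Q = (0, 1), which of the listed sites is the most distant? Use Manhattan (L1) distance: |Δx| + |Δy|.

C

d(Q,C) = 18 + 19 = 37
d(Q,D) = 14 + 16 = 30
d(Q,E) = 16 + 2 = 18
d(Q,F) = 5 + 11 = 16
d(Q,G) = 11 + 15 = 26
d(Q,H) = 1 + 15 = 16
d(Q,J) = 8 + 2 = 10
d(Q,K) = 12 + 18 = 30
d(Q,L) = 4 + 10 = 14
d(Q,M) = 11 + 1 = 12
d(Q,N) = 13 + 13 = 26
The largest is to C.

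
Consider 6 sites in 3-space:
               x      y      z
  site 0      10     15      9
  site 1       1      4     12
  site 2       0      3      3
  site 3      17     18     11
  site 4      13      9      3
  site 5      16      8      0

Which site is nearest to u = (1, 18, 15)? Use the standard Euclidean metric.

site 0

Compare squared distances (the ordering matches that of the actual distances):
d²(u, site 0) = (1−10)² + (18−15)² + (15−9)² = 81 + 9 + 36 = 126
d²(u, site 1) = (1−1)² + (18−4)² + (15−12)² = 0 + 196 + 9 = 205
d²(u, site 2) = (1−0)² + (18−3)² + (15−3)² = 1 + 225 + 144 = 370
d²(u, site 3) = (1−17)² + (18−18)² + (15−11)² = 256 + 0 + 16 = 272
d²(u, site 4) = (1−13)² + (18−9)² + (15−3)² = 144 + 81 + 144 = 369
d²(u, site 5) = (1−16)² + (18−8)² + (15−0)² = 225 + 100 + 225 = 550
Minimum is at site 0.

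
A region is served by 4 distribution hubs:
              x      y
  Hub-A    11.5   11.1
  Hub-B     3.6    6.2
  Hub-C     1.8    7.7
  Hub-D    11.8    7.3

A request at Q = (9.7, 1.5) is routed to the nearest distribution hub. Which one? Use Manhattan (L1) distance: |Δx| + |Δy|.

Hub-D

d(Q, Hub-A) = |9.7−11.5| + |1.5−11.1| = 1.8 + 9.6 = 11.4
d(Q, Hub-B) = |9.7−3.6| + |1.5−6.2| = 6.1 + 4.7 = 10.8
d(Q, Hub-C) = |9.7−1.8| + |1.5−7.7| = 7.9 + 6.2 = 14.1
d(Q, Hub-D) = |9.7−11.8| + |1.5−7.3| = 2.1 + 5.8 = 7.9
The smallest is to Hub-D, so Q lies in the Voronoi region of Hub-D.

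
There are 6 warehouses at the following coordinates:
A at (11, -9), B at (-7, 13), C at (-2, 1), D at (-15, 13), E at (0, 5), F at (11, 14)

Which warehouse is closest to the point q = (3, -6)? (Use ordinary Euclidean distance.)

Squared Euclidean distances:
|qA|² = (3−11)² + (-6−(-9))² = 64 + 9 = 73
|qB|² = (3−(-7))² + (-6−13)² = 100 + 361 = 461
|qC|² = (3−(-2))² + (-6−1)² = 25 + 49 = 74
|qD|² = (3−(-15))² + (-6−13)² = 324 + 361 = 685
|qE|² = (3−0)² + (-6−5)² = 9 + 121 = 130
|qF|² = (3−11)² + (-6−14)² = 64 + 400 = 464
The smallest is to A, so q lies in the Voronoi region of A.

A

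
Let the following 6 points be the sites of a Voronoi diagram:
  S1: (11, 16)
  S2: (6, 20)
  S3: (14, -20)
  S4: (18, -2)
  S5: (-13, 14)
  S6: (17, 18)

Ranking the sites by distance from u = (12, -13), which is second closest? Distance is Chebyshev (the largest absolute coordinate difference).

S4

d(u,S1) = max(1, 29) = 29
d(u,S2) = max(6, 33) = 33
d(u,S3) = max(2, 7) = 7
d(u,S4) = max(6, 11) = 11
d(u,S5) = max(25, 27) = 27
d(u,S6) = max(5, 31) = 31
Sorted ascending: S3, S4, S5, … — the second-nearest is S4.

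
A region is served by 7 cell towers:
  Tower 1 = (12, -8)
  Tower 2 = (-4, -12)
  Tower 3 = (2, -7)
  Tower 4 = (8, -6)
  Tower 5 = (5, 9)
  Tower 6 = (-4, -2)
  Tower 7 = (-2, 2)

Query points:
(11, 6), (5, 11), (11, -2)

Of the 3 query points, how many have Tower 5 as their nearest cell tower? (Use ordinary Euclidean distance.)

(11, 6) — d² to each: Tower 1:197, Tower 2:549, Tower 3:250, Tower 4:153, Tower 5:45, Tower 6:289, Tower 7:185 → nearest is Tower 5
(5, 11) — d² to each: Tower 1:410, Tower 2:610, Tower 3:333, Tower 4:298, Tower 5:4, Tower 6:250, Tower 7:130 → nearest is Tower 5
(11, -2) — d² to each: Tower 1:37, Tower 2:325, Tower 3:106, Tower 4:25, Tower 5:157, Tower 6:225, Tower 7:185 → nearest is Tower 4
2 of the 3 points have Tower 5 as nearest.

2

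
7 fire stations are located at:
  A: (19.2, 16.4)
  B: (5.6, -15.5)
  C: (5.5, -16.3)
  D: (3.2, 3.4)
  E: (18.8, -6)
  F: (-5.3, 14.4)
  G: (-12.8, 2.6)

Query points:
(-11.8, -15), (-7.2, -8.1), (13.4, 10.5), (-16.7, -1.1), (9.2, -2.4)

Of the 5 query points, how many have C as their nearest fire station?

1

(-11.8, -15) — d² to each: A:1946.96, B:303.01, C:300.98, D:563.56, E:1017.36, F:906.61, G:310.76 → nearest is C
(-7.2, -8.1) — d² to each: A:1297.21, B:218.6, C:228.53, D:240.41, E:680.41, F:509.86, G:145.85 → nearest is G
(13.4, 10.5) — d² to each: A:68.45, B:736.84, C:780.65, D:154.45, E:301.41, F:364.9, G:748.85 → nearest is A
(-16.7, -1.1) — d² to each: A:1595.06, B:704.65, C:723.88, D:416.26, E:1284.26, F:370.21, G:28.9 → nearest is G
(9.2, -2.4) — d² to each: A:453.44, B:184.57, C:206.9, D:69.64, E:105.12, F:492.49, G:509 → nearest is D
1 of the 5 points has C as nearest.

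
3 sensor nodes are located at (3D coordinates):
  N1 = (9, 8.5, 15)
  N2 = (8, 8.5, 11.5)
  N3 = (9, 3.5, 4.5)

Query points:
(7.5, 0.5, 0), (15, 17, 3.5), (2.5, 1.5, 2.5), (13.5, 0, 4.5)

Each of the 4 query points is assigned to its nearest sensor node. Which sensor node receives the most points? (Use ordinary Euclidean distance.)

(7.5, 0.5, 0) — d² to each: N1:291.25, N2:196.5, N3:31.5 → nearest is N3
(15, 17, 3.5) — d² to each: N1:240.5, N2:185.25, N3:219.25 → nearest is N2
(2.5, 1.5, 2.5) — d² to each: N1:247.5, N2:160.25, N3:50.25 → nearest is N3
(13.5, 0, 4.5) — d² to each: N1:202.75, N2:151.5, N3:32.5 → nearest is N3
Tally — N2:1, N3:3. N3 captures the most (3).

N3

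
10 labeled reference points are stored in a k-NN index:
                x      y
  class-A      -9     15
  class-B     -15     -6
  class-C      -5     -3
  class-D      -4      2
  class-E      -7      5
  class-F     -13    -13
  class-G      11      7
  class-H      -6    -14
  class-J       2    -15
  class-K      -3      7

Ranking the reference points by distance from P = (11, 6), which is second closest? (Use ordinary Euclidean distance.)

Since √ is increasing, it suffices to compare squared distances:
d²(P, class-A) = (11−(-9))² + (6−15)² = 400 + 81 = 481
d²(P, class-B) = (11−(-15))² + (6−(-6))² = 676 + 144 = 820
d²(P, class-C) = (11−(-5))² + (6−(-3))² = 256 + 81 = 337
d²(P, class-D) = (11−(-4))² + (6−2)² = 225 + 16 = 241
d²(P, class-E) = (11−(-7))² + (6−5)² = 324 + 1 = 325
d²(P, class-F) = (11−(-13))² + (6−(-13))² = 576 + 361 = 937
d²(P, class-G) = (11−11)² + (6−7)² = 0 + 1 = 1
d²(P, class-H) = (11−(-6))² + (6−(-14))² = 289 + 400 = 689
d²(P, class-J) = (11−2)² + (6−(-15))² = 81 + 441 = 522
d²(P, class-K) = (11−(-3))² + (6−7)² = 196 + 1 = 197
Sorted ascending: class-G, class-K, class-D, … — the second-nearest is class-K.

class-K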